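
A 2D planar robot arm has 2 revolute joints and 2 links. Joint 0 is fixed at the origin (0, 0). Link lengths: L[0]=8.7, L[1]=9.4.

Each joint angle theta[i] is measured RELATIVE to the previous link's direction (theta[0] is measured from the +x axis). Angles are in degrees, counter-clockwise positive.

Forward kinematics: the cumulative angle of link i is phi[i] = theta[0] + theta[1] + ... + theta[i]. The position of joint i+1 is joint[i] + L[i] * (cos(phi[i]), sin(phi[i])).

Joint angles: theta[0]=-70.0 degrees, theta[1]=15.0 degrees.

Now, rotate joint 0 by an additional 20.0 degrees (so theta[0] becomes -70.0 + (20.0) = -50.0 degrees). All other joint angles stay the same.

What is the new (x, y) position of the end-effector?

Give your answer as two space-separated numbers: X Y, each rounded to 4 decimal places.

Answer: 13.2923 -12.0562

Derivation:
joint[0] = (0.0000, 0.0000)  (base)
link 0: phi[0] = -50 = -50 deg
  cos(-50 deg) = 0.6428, sin(-50 deg) = -0.7660
  joint[1] = (0.0000, 0.0000) + 8.7 * (0.6428, -0.7660) = (0.0000 + 5.5923, 0.0000 + -6.6646) = (5.5923, -6.6646)
link 1: phi[1] = -50 + 15 = -35 deg
  cos(-35 deg) = 0.8192, sin(-35 deg) = -0.5736
  joint[2] = (5.5923, -6.6646) + 9.4 * (0.8192, -0.5736) = (5.5923 + 7.7000, -6.6646 + -5.3916) = (13.2923, -12.0562)
End effector: (13.2923, -12.0562)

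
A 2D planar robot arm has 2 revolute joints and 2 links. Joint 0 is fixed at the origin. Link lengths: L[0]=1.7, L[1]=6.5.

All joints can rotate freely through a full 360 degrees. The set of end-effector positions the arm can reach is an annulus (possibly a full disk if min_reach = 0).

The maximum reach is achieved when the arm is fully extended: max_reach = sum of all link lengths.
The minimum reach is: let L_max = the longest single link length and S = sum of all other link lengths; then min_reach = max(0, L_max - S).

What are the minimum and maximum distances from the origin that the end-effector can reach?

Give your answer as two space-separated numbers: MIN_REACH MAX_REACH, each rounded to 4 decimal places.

Answer: 4.8000 8.2000

Derivation:
Link lengths: [1.7, 6.5]
max_reach = 1.7 + 6.5 = 8.2
L_max = max([1.7, 6.5]) = 6.5
S (sum of others) = 8.2 - 6.5 = 1.7
min_reach = max(0, 6.5 - 1.7) = max(0, 4.8) = 4.8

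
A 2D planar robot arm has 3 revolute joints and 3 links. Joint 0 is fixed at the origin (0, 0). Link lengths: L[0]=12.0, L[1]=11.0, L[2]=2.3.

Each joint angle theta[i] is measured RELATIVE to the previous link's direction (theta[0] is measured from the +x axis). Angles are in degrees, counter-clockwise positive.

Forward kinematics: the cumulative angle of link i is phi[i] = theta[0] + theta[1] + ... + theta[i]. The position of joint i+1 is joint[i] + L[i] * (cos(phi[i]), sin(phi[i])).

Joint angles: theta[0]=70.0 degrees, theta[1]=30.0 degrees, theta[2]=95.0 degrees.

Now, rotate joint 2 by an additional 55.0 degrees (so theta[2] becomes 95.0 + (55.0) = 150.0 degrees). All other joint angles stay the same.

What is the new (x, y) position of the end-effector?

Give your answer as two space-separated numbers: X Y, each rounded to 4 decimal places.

joint[0] = (0.0000, 0.0000)  (base)
link 0: phi[0] = 70 = 70 deg
  cos(70 deg) = 0.3420, sin(70 deg) = 0.9397
  joint[1] = (0.0000, 0.0000) + 12 * (0.3420, 0.9397) = (0.0000 + 4.1042, 0.0000 + 11.2763) = (4.1042, 11.2763)
link 1: phi[1] = 70 + 30 = 100 deg
  cos(100 deg) = -0.1736, sin(100 deg) = 0.9848
  joint[2] = (4.1042, 11.2763) + 11 * (-0.1736, 0.9848) = (4.1042 + -1.9101, 11.2763 + 10.8329) = (2.1941, 22.1092)
link 2: phi[2] = 70 + 30 + 150 = 250 deg
  cos(250 deg) = -0.3420, sin(250 deg) = -0.9397
  joint[3] = (2.1941, 22.1092) + 2.3 * (-0.3420, -0.9397) = (2.1941 + -0.7866, 22.1092 + -2.1613) = (1.4075, 19.9479)
End effector: (1.4075, 19.9479)

Answer: 1.4075 19.9479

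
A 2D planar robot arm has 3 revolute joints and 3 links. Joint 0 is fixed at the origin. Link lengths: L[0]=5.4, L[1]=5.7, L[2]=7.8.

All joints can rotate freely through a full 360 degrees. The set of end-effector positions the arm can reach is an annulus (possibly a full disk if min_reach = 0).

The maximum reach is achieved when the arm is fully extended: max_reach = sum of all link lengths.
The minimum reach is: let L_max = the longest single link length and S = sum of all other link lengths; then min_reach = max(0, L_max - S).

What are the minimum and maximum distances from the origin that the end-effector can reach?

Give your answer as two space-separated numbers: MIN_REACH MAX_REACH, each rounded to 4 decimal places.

Answer: 0.0000 18.9000

Derivation:
Link lengths: [5.4, 5.7, 7.8]
max_reach = 5.4 + 5.7 + 7.8 = 18.9
L_max = max([5.4, 5.7, 7.8]) = 7.8
S (sum of others) = 18.9 - 7.8 = 11.1
min_reach = max(0, 7.8 - 11.1) = max(0, -3.3) = 0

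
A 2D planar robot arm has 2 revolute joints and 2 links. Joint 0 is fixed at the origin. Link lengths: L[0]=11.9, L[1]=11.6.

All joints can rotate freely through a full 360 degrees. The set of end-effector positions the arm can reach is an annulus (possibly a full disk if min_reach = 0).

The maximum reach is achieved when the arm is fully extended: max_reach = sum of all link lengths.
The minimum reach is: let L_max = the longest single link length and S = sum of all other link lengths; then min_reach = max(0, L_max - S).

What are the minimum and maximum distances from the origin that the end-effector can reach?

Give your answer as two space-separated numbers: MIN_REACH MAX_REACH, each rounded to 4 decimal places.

Answer: 0.3000 23.5000

Derivation:
Link lengths: [11.9, 11.6]
max_reach = 11.9 + 11.6 = 23.5
L_max = max([11.9, 11.6]) = 11.9
S (sum of others) = 23.5 - 11.9 = 11.6
min_reach = max(0, 11.9 - 11.6) = max(0, 0.3) = 0.3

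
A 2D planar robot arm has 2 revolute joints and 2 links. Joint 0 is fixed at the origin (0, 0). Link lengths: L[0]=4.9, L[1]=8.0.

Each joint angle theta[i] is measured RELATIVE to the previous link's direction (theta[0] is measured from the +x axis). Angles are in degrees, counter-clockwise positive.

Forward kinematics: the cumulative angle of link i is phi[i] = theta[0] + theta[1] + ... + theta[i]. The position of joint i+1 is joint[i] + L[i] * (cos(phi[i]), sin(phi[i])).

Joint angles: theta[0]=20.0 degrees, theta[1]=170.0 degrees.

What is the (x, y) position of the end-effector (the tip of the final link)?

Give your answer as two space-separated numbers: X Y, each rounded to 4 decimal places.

joint[0] = (0.0000, 0.0000)  (base)
link 0: phi[0] = 20 = 20 deg
  cos(20 deg) = 0.9397, sin(20 deg) = 0.3420
  joint[1] = (0.0000, 0.0000) + 4.9 * (0.9397, 0.3420) = (0.0000 + 4.6045, 0.0000 + 1.6759) = (4.6045, 1.6759)
link 1: phi[1] = 20 + 170 = 190 deg
  cos(190 deg) = -0.9848, sin(190 deg) = -0.1736
  joint[2] = (4.6045, 1.6759) + 8 * (-0.9848, -0.1736) = (4.6045 + -7.8785, 1.6759 + -1.3892) = (-3.2740, 0.2867)
End effector: (-3.2740, 0.2867)

Answer: -3.2740 0.2867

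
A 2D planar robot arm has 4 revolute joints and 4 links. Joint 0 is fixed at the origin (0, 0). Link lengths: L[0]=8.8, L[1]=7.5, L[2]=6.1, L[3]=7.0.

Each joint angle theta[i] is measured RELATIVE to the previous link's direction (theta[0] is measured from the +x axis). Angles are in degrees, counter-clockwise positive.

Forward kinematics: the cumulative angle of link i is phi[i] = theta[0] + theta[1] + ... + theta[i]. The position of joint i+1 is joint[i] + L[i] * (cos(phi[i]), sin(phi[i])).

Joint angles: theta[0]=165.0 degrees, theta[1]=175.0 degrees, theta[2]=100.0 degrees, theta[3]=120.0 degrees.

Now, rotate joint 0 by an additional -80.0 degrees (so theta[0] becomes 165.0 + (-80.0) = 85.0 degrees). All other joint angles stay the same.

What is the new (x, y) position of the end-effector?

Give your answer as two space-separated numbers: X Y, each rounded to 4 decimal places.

joint[0] = (0.0000, 0.0000)  (base)
link 0: phi[0] = 85 = 85 deg
  cos(85 deg) = 0.0872, sin(85 deg) = 0.9962
  joint[1] = (0.0000, 0.0000) + 8.8 * (0.0872, 0.9962) = (0.0000 + 0.7670, 0.0000 + 8.7665) = (0.7670, 8.7665)
link 1: phi[1] = 85 + 175 = 260 deg
  cos(260 deg) = -0.1736, sin(260 deg) = -0.9848
  joint[2] = (0.7670, 8.7665) + 7.5 * (-0.1736, -0.9848) = (0.7670 + -1.3024, 8.7665 + -7.3861) = (-0.5354, 1.3805)
link 2: phi[2] = 85 + 175 + 100 = 360 deg
  cos(360 deg) = 1.0000, sin(360 deg) = -0.0000
  joint[3] = (-0.5354, 1.3805) + 6.1 * (1.0000, -0.0000) = (-0.5354 + 6.1000, 1.3805 + -0.0000) = (5.5646, 1.3805)
link 3: phi[3] = 85 + 175 + 100 + 120 = 480 deg
  cos(480 deg) = -0.5000, sin(480 deg) = 0.8660
  joint[4] = (5.5646, 1.3805) + 7 * (-0.5000, 0.8660) = (5.5646 + -3.5000, 1.3805 + 6.0622) = (2.0646, 7.4426)
End effector: (2.0646, 7.4426)

Answer: 2.0646 7.4426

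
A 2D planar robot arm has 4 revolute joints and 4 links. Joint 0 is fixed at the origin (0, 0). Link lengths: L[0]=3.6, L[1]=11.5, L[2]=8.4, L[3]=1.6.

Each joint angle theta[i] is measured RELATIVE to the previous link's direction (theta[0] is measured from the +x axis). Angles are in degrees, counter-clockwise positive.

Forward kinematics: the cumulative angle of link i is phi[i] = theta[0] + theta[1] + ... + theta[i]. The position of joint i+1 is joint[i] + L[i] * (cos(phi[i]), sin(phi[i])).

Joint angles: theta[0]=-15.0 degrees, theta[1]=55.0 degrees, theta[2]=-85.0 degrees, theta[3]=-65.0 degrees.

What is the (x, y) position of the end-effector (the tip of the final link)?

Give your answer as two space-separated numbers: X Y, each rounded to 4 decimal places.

Answer: 17.6793 -0.9829

Derivation:
joint[0] = (0.0000, 0.0000)  (base)
link 0: phi[0] = -15 = -15 deg
  cos(-15 deg) = 0.9659, sin(-15 deg) = -0.2588
  joint[1] = (0.0000, 0.0000) + 3.6 * (0.9659, -0.2588) = (0.0000 + 3.4773, 0.0000 + -0.9317) = (3.4773, -0.9317)
link 1: phi[1] = -15 + 55 = 40 deg
  cos(40 deg) = 0.7660, sin(40 deg) = 0.6428
  joint[2] = (3.4773, -0.9317) + 11.5 * (0.7660, 0.6428) = (3.4773 + 8.8095, -0.9317 + 7.3921) = (12.2868, 6.4603)
link 2: phi[2] = -15 + 55 + -85 = -45 deg
  cos(-45 deg) = 0.7071, sin(-45 deg) = -0.7071
  joint[3] = (12.2868, 6.4603) + 8.4 * (0.7071, -0.7071) = (12.2868 + 5.9397, 6.4603 + -5.9397) = (18.2265, 0.5206)
link 3: phi[3] = -15 + 55 + -85 + -65 = -110 deg
  cos(-110 deg) = -0.3420, sin(-110 deg) = -0.9397
  joint[4] = (18.2265, 0.5206) + 1.6 * (-0.3420, -0.9397) = (18.2265 + -0.5472, 0.5206 + -1.5035) = (17.6793, -0.9829)
End effector: (17.6793, -0.9829)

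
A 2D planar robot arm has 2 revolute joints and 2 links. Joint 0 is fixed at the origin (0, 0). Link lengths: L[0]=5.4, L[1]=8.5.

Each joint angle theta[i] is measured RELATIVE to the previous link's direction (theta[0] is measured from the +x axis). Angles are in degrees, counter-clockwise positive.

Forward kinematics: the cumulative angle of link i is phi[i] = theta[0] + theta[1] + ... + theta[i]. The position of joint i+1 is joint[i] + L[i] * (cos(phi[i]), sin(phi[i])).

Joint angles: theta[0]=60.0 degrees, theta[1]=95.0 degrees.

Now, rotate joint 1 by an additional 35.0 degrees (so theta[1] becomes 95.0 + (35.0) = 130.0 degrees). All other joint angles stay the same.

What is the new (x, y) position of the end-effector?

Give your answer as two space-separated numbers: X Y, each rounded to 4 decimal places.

Answer: -5.6709 3.2005

Derivation:
joint[0] = (0.0000, 0.0000)  (base)
link 0: phi[0] = 60 = 60 deg
  cos(60 deg) = 0.5000, sin(60 deg) = 0.8660
  joint[1] = (0.0000, 0.0000) + 5.4 * (0.5000, 0.8660) = (0.0000 + 2.7000, 0.0000 + 4.6765) = (2.7000, 4.6765)
link 1: phi[1] = 60 + 130 = 190 deg
  cos(190 deg) = -0.9848, sin(190 deg) = -0.1736
  joint[2] = (2.7000, 4.6765) + 8.5 * (-0.9848, -0.1736) = (2.7000 + -8.3709, 4.6765 + -1.4760) = (-5.6709, 3.2005)
End effector: (-5.6709, 3.2005)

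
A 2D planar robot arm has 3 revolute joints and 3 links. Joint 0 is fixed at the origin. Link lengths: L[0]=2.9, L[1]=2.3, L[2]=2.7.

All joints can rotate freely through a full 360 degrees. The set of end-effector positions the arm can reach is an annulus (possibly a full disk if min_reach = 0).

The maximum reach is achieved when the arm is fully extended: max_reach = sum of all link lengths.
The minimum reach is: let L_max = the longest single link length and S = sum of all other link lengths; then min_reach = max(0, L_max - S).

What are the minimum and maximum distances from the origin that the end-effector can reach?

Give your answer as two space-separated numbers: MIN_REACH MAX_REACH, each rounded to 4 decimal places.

Answer: 0.0000 7.9000

Derivation:
Link lengths: [2.9, 2.3, 2.7]
max_reach = 2.9 + 2.3 + 2.7 = 7.9
L_max = max([2.9, 2.3, 2.7]) = 2.9
S (sum of others) = 7.9 - 2.9 = 5
min_reach = max(0, 2.9 - 5) = max(0, -2.1) = 0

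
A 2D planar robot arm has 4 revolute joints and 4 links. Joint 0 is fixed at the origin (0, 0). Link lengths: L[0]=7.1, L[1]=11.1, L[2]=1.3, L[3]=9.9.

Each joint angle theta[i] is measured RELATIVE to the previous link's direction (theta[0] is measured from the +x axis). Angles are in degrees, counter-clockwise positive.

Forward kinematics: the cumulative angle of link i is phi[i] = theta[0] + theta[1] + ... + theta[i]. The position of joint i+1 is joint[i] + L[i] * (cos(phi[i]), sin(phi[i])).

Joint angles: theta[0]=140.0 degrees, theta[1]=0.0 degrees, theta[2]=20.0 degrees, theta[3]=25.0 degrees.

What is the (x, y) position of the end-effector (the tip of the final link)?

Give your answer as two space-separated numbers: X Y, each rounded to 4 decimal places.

joint[0] = (0.0000, 0.0000)  (base)
link 0: phi[0] = 140 = 140 deg
  cos(140 deg) = -0.7660, sin(140 deg) = 0.6428
  joint[1] = (0.0000, 0.0000) + 7.1 * (-0.7660, 0.6428) = (0.0000 + -5.4389, 0.0000 + 4.5638) = (-5.4389, 4.5638)
link 1: phi[1] = 140 + 0 = 140 deg
  cos(140 deg) = -0.7660, sin(140 deg) = 0.6428
  joint[2] = (-5.4389, 4.5638) + 11.1 * (-0.7660, 0.6428) = (-5.4389 + -8.5031, 4.5638 + 7.1349) = (-13.9420, 11.6987)
link 2: phi[2] = 140 + 0 + 20 = 160 deg
  cos(160 deg) = -0.9397, sin(160 deg) = 0.3420
  joint[3] = (-13.9420, 11.6987) + 1.3 * (-0.9397, 0.3420) = (-13.9420 + -1.2216, 11.6987 + 0.4446) = (-15.1636, 12.1434)
link 3: phi[3] = 140 + 0 + 20 + 25 = 185 deg
  cos(185 deg) = -0.9962, sin(185 deg) = -0.0872
  joint[4] = (-15.1636, 12.1434) + 9.9 * (-0.9962, -0.0872) = (-15.1636 + -9.8623, 12.1434 + -0.8628) = (-25.0259, 11.2805)
End effector: (-25.0259, 11.2805)

Answer: -25.0259 11.2805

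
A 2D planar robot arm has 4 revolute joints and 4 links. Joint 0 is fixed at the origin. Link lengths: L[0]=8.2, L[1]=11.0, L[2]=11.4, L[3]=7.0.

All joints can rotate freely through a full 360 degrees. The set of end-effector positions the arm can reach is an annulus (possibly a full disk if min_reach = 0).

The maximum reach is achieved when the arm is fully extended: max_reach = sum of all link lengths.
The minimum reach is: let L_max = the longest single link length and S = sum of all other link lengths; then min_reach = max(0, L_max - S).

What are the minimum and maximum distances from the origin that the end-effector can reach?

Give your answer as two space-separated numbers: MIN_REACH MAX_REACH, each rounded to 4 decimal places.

Answer: 0.0000 37.6000

Derivation:
Link lengths: [8.2, 11.0, 11.4, 7.0]
max_reach = 8.2 + 11 + 11.4 + 7 = 37.6
L_max = max([8.2, 11.0, 11.4, 7.0]) = 11.4
S (sum of others) = 37.6 - 11.4 = 26.2
min_reach = max(0, 11.4 - 26.2) = max(0, -14.8) = 0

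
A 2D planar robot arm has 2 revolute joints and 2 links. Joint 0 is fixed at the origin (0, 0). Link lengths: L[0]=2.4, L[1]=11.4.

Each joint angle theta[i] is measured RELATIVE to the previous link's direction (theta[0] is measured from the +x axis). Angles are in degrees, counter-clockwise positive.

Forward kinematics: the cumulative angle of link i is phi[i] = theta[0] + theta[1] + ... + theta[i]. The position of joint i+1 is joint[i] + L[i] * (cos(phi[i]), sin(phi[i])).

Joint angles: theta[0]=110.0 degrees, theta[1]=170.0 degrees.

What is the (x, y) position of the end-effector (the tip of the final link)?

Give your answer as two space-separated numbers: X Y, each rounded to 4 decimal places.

Answer: 1.1587 -8.9715

Derivation:
joint[0] = (0.0000, 0.0000)  (base)
link 0: phi[0] = 110 = 110 deg
  cos(110 deg) = -0.3420, sin(110 deg) = 0.9397
  joint[1] = (0.0000, 0.0000) + 2.4 * (-0.3420, 0.9397) = (0.0000 + -0.8208, 0.0000 + 2.2553) = (-0.8208, 2.2553)
link 1: phi[1] = 110 + 170 = 280 deg
  cos(280 deg) = 0.1736, sin(280 deg) = -0.9848
  joint[2] = (-0.8208, 2.2553) + 11.4 * (0.1736, -0.9848) = (-0.8208 + 1.9796, 2.2553 + -11.2268) = (1.1587, -8.9715)
End effector: (1.1587, -8.9715)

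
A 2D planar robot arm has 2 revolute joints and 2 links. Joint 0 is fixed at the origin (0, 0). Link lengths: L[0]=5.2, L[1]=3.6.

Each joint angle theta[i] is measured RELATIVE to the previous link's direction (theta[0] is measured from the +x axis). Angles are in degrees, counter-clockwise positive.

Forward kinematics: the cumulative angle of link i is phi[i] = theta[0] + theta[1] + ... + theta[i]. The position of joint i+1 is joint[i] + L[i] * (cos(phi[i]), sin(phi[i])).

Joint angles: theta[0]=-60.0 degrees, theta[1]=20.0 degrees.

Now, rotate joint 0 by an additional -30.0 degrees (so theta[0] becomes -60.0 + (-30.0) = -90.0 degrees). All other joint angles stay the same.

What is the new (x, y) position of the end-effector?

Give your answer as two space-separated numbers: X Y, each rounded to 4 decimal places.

Answer: 1.2313 -8.5829

Derivation:
joint[0] = (0.0000, 0.0000)  (base)
link 0: phi[0] = -90 = -90 deg
  cos(-90 deg) = 0.0000, sin(-90 deg) = -1.0000
  joint[1] = (0.0000, 0.0000) + 5.2 * (0.0000, -1.0000) = (0.0000 + 0.0000, 0.0000 + -5.2000) = (0.0000, -5.2000)
link 1: phi[1] = -90 + 20 = -70 deg
  cos(-70 deg) = 0.3420, sin(-70 deg) = -0.9397
  joint[2] = (0.0000, -5.2000) + 3.6 * (0.3420, -0.9397) = (0.0000 + 1.2313, -5.2000 + -3.3829) = (1.2313, -8.5829)
End effector: (1.2313, -8.5829)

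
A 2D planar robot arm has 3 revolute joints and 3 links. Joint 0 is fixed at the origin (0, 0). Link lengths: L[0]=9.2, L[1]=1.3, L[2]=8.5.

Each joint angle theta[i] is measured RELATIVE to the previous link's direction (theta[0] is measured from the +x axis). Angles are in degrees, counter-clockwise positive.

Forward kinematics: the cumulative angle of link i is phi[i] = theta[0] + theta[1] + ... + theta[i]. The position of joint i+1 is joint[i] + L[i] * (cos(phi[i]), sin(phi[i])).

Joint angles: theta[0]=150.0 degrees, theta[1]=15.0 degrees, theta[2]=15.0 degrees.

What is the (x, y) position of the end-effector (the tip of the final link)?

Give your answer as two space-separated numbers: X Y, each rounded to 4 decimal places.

Answer: -17.7231 4.9365

Derivation:
joint[0] = (0.0000, 0.0000)  (base)
link 0: phi[0] = 150 = 150 deg
  cos(150 deg) = -0.8660, sin(150 deg) = 0.5000
  joint[1] = (0.0000, 0.0000) + 9.2 * (-0.8660, 0.5000) = (0.0000 + -7.9674, 0.0000 + 4.6000) = (-7.9674, 4.6000)
link 1: phi[1] = 150 + 15 = 165 deg
  cos(165 deg) = -0.9659, sin(165 deg) = 0.2588
  joint[2] = (-7.9674, 4.6000) + 1.3 * (-0.9659, 0.2588) = (-7.9674 + -1.2557, 4.6000 + 0.3365) = (-9.2231, 4.9365)
link 2: phi[2] = 150 + 15 + 15 = 180 deg
  cos(180 deg) = -1.0000, sin(180 deg) = 0.0000
  joint[3] = (-9.2231, 4.9365) + 8.5 * (-1.0000, 0.0000) = (-9.2231 + -8.5000, 4.9365 + 0.0000) = (-17.7231, 4.9365)
End effector: (-17.7231, 4.9365)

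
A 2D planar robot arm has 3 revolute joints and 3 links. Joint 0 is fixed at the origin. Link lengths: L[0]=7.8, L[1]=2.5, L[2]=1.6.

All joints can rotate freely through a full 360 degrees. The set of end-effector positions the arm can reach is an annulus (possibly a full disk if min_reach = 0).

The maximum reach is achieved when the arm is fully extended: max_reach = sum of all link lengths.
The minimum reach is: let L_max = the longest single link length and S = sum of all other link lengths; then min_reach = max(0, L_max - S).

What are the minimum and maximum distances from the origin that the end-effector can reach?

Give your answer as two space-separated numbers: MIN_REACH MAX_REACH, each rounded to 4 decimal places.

Link lengths: [7.8, 2.5, 1.6]
max_reach = 7.8 + 2.5 + 1.6 = 11.9
L_max = max([7.8, 2.5, 1.6]) = 7.8
S (sum of others) = 11.9 - 7.8 = 4.1
min_reach = max(0, 7.8 - 4.1) = max(0, 3.7) = 3.7

Answer: 3.7000 11.9000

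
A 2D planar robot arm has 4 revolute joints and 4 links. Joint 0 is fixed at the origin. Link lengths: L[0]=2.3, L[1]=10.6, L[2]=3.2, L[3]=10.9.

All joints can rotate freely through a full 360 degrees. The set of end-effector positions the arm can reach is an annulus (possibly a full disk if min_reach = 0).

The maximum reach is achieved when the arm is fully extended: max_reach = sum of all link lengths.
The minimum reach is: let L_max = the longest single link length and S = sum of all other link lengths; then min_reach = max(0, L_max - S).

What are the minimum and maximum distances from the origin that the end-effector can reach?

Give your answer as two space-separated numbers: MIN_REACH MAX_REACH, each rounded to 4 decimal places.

Answer: 0.0000 27.0000

Derivation:
Link lengths: [2.3, 10.6, 3.2, 10.9]
max_reach = 2.3 + 10.6 + 3.2 + 10.9 = 27
L_max = max([2.3, 10.6, 3.2, 10.9]) = 10.9
S (sum of others) = 27 - 10.9 = 16.1
min_reach = max(0, 10.9 - 16.1) = max(0, -5.2) = 0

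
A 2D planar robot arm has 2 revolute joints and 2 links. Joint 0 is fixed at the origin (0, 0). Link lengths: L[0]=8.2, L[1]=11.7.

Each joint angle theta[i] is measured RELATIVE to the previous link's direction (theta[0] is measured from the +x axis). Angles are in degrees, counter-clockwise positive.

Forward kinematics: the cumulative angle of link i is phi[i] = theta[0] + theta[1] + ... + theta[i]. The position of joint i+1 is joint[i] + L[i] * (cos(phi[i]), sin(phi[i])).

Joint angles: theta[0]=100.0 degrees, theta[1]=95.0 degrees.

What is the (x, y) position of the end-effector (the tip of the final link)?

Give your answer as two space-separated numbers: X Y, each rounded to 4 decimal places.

Answer: -12.7252 5.0472

Derivation:
joint[0] = (0.0000, 0.0000)  (base)
link 0: phi[0] = 100 = 100 deg
  cos(100 deg) = -0.1736, sin(100 deg) = 0.9848
  joint[1] = (0.0000, 0.0000) + 8.2 * (-0.1736, 0.9848) = (0.0000 + -1.4239, 0.0000 + 8.0754) = (-1.4239, 8.0754)
link 1: phi[1] = 100 + 95 = 195 deg
  cos(195 deg) = -0.9659, sin(195 deg) = -0.2588
  joint[2] = (-1.4239, 8.0754) + 11.7 * (-0.9659, -0.2588) = (-1.4239 + -11.3013, 8.0754 + -3.0282) = (-12.7252, 5.0472)
End effector: (-12.7252, 5.0472)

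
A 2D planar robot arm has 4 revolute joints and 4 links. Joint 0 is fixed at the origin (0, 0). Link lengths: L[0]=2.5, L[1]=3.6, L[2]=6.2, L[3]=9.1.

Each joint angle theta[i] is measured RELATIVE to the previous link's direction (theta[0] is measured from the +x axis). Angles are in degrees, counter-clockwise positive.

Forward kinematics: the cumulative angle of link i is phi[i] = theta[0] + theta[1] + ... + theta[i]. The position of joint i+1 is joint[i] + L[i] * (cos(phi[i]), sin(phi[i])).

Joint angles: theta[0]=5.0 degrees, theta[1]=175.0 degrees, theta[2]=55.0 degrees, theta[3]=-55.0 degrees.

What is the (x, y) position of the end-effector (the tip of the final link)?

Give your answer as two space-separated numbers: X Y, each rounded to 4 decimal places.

Answer: -13.7657 -4.8609

Derivation:
joint[0] = (0.0000, 0.0000)  (base)
link 0: phi[0] = 5 = 5 deg
  cos(5 deg) = 0.9962, sin(5 deg) = 0.0872
  joint[1] = (0.0000, 0.0000) + 2.5 * (0.9962, 0.0872) = (0.0000 + 2.4905, 0.0000 + 0.2179) = (2.4905, 0.2179)
link 1: phi[1] = 5 + 175 = 180 deg
  cos(180 deg) = -1.0000, sin(180 deg) = 0.0000
  joint[2] = (2.4905, 0.2179) + 3.6 * (-1.0000, 0.0000) = (2.4905 + -3.6000, 0.2179 + 0.0000) = (-1.1095, 0.2179)
link 2: phi[2] = 5 + 175 + 55 = 235 deg
  cos(235 deg) = -0.5736, sin(235 deg) = -0.8192
  joint[3] = (-1.1095, 0.2179) + 6.2 * (-0.5736, -0.8192) = (-1.1095 + -3.5562, 0.2179 + -5.0787) = (-4.6657, -4.8609)
link 3: phi[3] = 5 + 175 + 55 + -55 = 180 deg
  cos(180 deg) = -1.0000, sin(180 deg) = 0.0000
  joint[4] = (-4.6657, -4.8609) + 9.1 * (-1.0000, 0.0000) = (-4.6657 + -9.1000, -4.8609 + 0.0000) = (-13.7657, -4.8609)
End effector: (-13.7657, -4.8609)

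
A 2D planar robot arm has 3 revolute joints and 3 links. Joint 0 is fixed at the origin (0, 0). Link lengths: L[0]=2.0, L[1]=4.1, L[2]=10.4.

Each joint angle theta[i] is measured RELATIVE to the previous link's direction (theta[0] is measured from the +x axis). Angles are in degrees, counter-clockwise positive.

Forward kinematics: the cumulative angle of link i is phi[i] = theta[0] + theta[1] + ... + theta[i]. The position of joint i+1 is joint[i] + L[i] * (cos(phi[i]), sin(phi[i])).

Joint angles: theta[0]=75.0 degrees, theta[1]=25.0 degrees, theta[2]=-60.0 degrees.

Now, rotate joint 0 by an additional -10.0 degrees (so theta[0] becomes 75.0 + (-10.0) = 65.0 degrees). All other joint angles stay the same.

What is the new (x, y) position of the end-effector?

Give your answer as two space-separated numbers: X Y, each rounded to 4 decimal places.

Answer: 9.8519 11.1126

Derivation:
joint[0] = (0.0000, 0.0000)  (base)
link 0: phi[0] = 65 = 65 deg
  cos(65 deg) = 0.4226, sin(65 deg) = 0.9063
  joint[1] = (0.0000, 0.0000) + 2 * (0.4226, 0.9063) = (0.0000 + 0.8452, 0.0000 + 1.8126) = (0.8452, 1.8126)
link 1: phi[1] = 65 + 25 = 90 deg
  cos(90 deg) = 0.0000, sin(90 deg) = 1.0000
  joint[2] = (0.8452, 1.8126) + 4.1 * (0.0000, 1.0000) = (0.8452 + 0.0000, 1.8126 + 4.1000) = (0.8452, 5.9126)
link 2: phi[2] = 65 + 25 + -60 = 30 deg
  cos(30 deg) = 0.8660, sin(30 deg) = 0.5000
  joint[3] = (0.8452, 5.9126) + 10.4 * (0.8660, 0.5000) = (0.8452 + 9.0067, 5.9126 + 5.2000) = (9.8519, 11.1126)
End effector: (9.8519, 11.1126)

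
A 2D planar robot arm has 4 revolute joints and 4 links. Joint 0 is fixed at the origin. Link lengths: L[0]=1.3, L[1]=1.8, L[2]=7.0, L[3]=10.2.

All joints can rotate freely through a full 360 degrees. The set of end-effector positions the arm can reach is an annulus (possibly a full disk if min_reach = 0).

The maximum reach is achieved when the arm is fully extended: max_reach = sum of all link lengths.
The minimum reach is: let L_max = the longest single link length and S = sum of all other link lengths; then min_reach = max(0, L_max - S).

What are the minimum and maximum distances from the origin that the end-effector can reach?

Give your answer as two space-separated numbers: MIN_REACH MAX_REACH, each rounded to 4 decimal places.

Link lengths: [1.3, 1.8, 7.0, 10.2]
max_reach = 1.3 + 1.8 + 7 + 10.2 = 20.3
L_max = max([1.3, 1.8, 7.0, 10.2]) = 10.2
S (sum of others) = 20.3 - 10.2 = 10.1
min_reach = max(0, 10.2 - 10.1) = max(0, 0.1) = 0.1

Answer: 0.1000 20.3000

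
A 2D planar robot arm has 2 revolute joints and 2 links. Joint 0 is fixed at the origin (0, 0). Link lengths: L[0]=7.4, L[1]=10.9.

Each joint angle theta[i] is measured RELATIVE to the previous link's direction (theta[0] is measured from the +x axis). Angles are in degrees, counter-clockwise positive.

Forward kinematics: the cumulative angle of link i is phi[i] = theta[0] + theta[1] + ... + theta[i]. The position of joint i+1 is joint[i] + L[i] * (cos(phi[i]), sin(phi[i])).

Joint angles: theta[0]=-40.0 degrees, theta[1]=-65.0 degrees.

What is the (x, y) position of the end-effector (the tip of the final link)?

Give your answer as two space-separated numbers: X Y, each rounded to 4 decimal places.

Answer: 2.8476 -15.2852

Derivation:
joint[0] = (0.0000, 0.0000)  (base)
link 0: phi[0] = -40 = -40 deg
  cos(-40 deg) = 0.7660, sin(-40 deg) = -0.6428
  joint[1] = (0.0000, 0.0000) + 7.4 * (0.7660, -0.6428) = (0.0000 + 5.6687, 0.0000 + -4.7566) = (5.6687, -4.7566)
link 1: phi[1] = -40 + -65 = -105 deg
  cos(-105 deg) = -0.2588, sin(-105 deg) = -0.9659
  joint[2] = (5.6687, -4.7566) + 10.9 * (-0.2588, -0.9659) = (5.6687 + -2.8211, -4.7566 + -10.5286) = (2.8476, -15.2852)
End effector: (2.8476, -15.2852)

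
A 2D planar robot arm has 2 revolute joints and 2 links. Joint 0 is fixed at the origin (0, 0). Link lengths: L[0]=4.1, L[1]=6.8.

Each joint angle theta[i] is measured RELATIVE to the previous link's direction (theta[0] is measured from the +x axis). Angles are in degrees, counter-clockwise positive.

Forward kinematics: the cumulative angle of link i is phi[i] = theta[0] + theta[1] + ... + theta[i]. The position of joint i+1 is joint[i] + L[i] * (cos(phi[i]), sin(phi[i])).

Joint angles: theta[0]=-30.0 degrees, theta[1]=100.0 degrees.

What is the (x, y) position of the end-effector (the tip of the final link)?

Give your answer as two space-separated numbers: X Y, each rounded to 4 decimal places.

joint[0] = (0.0000, 0.0000)  (base)
link 0: phi[0] = -30 = -30 deg
  cos(-30 deg) = 0.8660, sin(-30 deg) = -0.5000
  joint[1] = (0.0000, 0.0000) + 4.1 * (0.8660, -0.5000) = (0.0000 + 3.5507, 0.0000 + -2.0500) = (3.5507, -2.0500)
link 1: phi[1] = -30 + 100 = 70 deg
  cos(70 deg) = 0.3420, sin(70 deg) = 0.9397
  joint[2] = (3.5507, -2.0500) + 6.8 * (0.3420, 0.9397) = (3.5507 + 2.3257, -2.0500 + 6.3899) = (5.8764, 4.3399)
End effector: (5.8764, 4.3399)

Answer: 5.8764 4.3399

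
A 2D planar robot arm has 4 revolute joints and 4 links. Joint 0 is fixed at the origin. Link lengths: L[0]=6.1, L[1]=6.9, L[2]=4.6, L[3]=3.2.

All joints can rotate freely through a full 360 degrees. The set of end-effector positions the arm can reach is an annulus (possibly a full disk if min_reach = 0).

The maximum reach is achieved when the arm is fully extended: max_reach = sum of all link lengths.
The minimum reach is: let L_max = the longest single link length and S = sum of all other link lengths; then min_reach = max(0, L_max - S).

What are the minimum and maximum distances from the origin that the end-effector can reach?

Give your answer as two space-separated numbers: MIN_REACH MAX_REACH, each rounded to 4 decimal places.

Link lengths: [6.1, 6.9, 4.6, 3.2]
max_reach = 6.1 + 6.9 + 4.6 + 3.2 = 20.8
L_max = max([6.1, 6.9, 4.6, 3.2]) = 6.9
S (sum of others) = 20.8 - 6.9 = 13.9
min_reach = max(0, 6.9 - 13.9) = max(0, -7) = 0

Answer: 0.0000 20.8000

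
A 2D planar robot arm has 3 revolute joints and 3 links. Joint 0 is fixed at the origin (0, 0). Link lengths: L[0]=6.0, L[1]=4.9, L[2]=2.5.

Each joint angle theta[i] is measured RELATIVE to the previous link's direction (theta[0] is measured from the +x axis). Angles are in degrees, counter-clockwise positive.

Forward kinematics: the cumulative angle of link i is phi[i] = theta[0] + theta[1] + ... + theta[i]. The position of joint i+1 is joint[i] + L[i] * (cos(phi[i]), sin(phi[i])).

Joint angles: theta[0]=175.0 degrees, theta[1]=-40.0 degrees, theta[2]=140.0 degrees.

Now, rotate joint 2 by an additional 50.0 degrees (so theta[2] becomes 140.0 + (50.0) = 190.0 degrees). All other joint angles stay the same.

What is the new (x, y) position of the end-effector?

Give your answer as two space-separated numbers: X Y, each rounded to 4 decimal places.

Answer: -7.3941 2.5538

Derivation:
joint[0] = (0.0000, 0.0000)  (base)
link 0: phi[0] = 175 = 175 deg
  cos(175 deg) = -0.9962, sin(175 deg) = 0.0872
  joint[1] = (0.0000, 0.0000) + 6 * (-0.9962, 0.0872) = (0.0000 + -5.9772, 0.0000 + 0.5229) = (-5.9772, 0.5229)
link 1: phi[1] = 175 + -40 = 135 deg
  cos(135 deg) = -0.7071, sin(135 deg) = 0.7071
  joint[2] = (-5.9772, 0.5229) + 4.9 * (-0.7071, 0.7071) = (-5.9772 + -3.4648, 0.5229 + 3.4648) = (-9.4420, 3.9878)
link 2: phi[2] = 175 + -40 + 190 = 325 deg
  cos(325 deg) = 0.8192, sin(325 deg) = -0.5736
  joint[3] = (-9.4420, 3.9878) + 2.5 * (0.8192, -0.5736) = (-9.4420 + 2.0479, 3.9878 + -1.4339) = (-7.3941, 2.5538)
End effector: (-7.3941, 2.5538)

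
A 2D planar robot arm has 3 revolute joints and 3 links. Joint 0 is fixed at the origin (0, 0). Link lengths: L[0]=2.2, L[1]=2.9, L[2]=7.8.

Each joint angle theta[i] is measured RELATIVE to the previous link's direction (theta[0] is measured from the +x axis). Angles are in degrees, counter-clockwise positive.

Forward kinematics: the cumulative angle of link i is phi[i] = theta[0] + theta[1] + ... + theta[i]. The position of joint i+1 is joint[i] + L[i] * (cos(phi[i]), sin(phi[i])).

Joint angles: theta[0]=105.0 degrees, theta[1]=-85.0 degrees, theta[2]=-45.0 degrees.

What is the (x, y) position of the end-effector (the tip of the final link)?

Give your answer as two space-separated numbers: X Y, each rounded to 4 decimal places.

Answer: 9.2249 -0.1795

Derivation:
joint[0] = (0.0000, 0.0000)  (base)
link 0: phi[0] = 105 = 105 deg
  cos(105 deg) = -0.2588, sin(105 deg) = 0.9659
  joint[1] = (0.0000, 0.0000) + 2.2 * (-0.2588, 0.9659) = (0.0000 + -0.5694, 0.0000 + 2.1250) = (-0.5694, 2.1250)
link 1: phi[1] = 105 + -85 = 20 deg
  cos(20 deg) = 0.9397, sin(20 deg) = 0.3420
  joint[2] = (-0.5694, 2.1250) + 2.9 * (0.9397, 0.3420) = (-0.5694 + 2.7251, 2.1250 + 0.9919) = (2.1557, 3.1169)
link 2: phi[2] = 105 + -85 + -45 = -25 deg
  cos(-25 deg) = 0.9063, sin(-25 deg) = -0.4226
  joint[3] = (2.1557, 3.1169) + 7.8 * (0.9063, -0.4226) = (2.1557 + 7.0692, 3.1169 + -3.2964) = (9.2249, -0.1795)
End effector: (9.2249, -0.1795)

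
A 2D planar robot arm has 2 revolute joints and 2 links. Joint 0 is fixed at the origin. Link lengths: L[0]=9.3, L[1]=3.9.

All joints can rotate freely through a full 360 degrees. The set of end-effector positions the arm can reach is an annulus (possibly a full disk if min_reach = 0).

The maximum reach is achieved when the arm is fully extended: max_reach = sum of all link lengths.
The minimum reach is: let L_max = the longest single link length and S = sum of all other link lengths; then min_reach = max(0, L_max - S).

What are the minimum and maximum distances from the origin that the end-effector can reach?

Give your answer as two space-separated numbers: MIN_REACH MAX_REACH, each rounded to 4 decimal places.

Link lengths: [9.3, 3.9]
max_reach = 9.3 + 3.9 = 13.2
L_max = max([9.3, 3.9]) = 9.3
S (sum of others) = 13.2 - 9.3 = 3.9
min_reach = max(0, 9.3 - 3.9) = max(0, 5.4) = 5.4

Answer: 5.4000 13.2000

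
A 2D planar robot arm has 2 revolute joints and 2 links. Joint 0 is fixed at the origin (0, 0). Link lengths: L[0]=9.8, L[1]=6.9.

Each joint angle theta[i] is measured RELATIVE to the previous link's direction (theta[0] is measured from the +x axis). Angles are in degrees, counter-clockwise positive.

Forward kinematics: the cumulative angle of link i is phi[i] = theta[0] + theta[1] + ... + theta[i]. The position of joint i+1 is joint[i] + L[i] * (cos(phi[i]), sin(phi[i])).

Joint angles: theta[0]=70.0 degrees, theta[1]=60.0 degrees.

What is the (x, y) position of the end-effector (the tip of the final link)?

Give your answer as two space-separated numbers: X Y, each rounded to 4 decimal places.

joint[0] = (0.0000, 0.0000)  (base)
link 0: phi[0] = 70 = 70 deg
  cos(70 deg) = 0.3420, sin(70 deg) = 0.9397
  joint[1] = (0.0000, 0.0000) + 9.8 * (0.3420, 0.9397) = (0.0000 + 3.3518, 0.0000 + 9.2090) = (3.3518, 9.2090)
link 1: phi[1] = 70 + 60 = 130 deg
  cos(130 deg) = -0.6428, sin(130 deg) = 0.7660
  joint[2] = (3.3518, 9.2090) + 6.9 * (-0.6428, 0.7660) = (3.3518 + -4.4352, 9.2090 + 5.2857) = (-1.0834, 14.4947)
End effector: (-1.0834, 14.4947)

Answer: -1.0834 14.4947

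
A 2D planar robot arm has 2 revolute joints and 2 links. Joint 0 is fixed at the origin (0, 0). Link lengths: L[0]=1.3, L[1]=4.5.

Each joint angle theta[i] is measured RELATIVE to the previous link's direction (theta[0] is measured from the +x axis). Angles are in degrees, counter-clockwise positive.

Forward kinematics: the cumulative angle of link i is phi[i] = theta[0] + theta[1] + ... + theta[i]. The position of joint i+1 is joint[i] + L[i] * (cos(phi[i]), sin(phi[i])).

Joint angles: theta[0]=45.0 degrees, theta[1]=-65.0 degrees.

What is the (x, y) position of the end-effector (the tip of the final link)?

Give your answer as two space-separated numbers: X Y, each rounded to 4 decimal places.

joint[0] = (0.0000, 0.0000)  (base)
link 0: phi[0] = 45 = 45 deg
  cos(45 deg) = 0.7071, sin(45 deg) = 0.7071
  joint[1] = (0.0000, 0.0000) + 1.3 * (0.7071, 0.7071) = (0.0000 + 0.9192, 0.0000 + 0.9192) = (0.9192, 0.9192)
link 1: phi[1] = 45 + -65 = -20 deg
  cos(-20 deg) = 0.9397, sin(-20 deg) = -0.3420
  joint[2] = (0.9192, 0.9192) + 4.5 * (0.9397, -0.3420) = (0.9192 + 4.2286, 0.9192 + -1.5391) = (5.1479, -0.6199)
End effector: (5.1479, -0.6199)

Answer: 5.1479 -0.6199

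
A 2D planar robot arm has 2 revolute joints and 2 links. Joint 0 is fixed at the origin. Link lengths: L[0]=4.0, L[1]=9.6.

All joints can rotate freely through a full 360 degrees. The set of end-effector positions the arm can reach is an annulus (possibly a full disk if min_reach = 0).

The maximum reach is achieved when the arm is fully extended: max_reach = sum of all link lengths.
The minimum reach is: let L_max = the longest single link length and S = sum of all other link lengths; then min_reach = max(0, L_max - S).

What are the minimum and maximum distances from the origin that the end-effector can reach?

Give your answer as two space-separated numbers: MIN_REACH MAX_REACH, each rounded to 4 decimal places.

Answer: 5.6000 13.6000

Derivation:
Link lengths: [4.0, 9.6]
max_reach = 4 + 9.6 = 13.6
L_max = max([4.0, 9.6]) = 9.6
S (sum of others) = 13.6 - 9.6 = 4
min_reach = max(0, 9.6 - 4) = max(0, 5.6) = 5.6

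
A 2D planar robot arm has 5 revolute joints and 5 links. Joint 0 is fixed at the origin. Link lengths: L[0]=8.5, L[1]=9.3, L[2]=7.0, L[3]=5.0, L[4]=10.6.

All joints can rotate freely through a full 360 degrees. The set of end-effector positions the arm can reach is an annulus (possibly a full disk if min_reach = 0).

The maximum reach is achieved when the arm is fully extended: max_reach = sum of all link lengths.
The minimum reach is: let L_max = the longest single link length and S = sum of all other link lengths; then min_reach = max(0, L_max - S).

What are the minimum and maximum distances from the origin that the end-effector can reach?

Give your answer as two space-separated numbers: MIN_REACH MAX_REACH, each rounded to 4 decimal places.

Link lengths: [8.5, 9.3, 7.0, 5.0, 10.6]
max_reach = 8.5 + 9.3 + 7 + 5 + 10.6 = 40.4
L_max = max([8.5, 9.3, 7.0, 5.0, 10.6]) = 10.6
S (sum of others) = 40.4 - 10.6 = 29.8
min_reach = max(0, 10.6 - 29.8) = max(0, -19.2) = 0

Answer: 0.0000 40.4000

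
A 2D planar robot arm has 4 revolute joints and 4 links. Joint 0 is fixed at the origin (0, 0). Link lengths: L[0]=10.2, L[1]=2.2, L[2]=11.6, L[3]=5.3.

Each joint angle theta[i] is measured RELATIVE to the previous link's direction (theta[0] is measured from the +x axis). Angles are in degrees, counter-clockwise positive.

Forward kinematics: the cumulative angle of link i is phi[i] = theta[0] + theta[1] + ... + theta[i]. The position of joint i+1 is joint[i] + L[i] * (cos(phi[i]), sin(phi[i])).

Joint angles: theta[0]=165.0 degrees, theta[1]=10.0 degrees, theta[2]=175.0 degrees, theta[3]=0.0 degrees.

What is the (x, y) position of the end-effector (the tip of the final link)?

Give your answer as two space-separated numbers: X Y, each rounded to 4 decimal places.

joint[0] = (0.0000, 0.0000)  (base)
link 0: phi[0] = 165 = 165 deg
  cos(165 deg) = -0.9659, sin(165 deg) = 0.2588
  joint[1] = (0.0000, 0.0000) + 10.2 * (-0.9659, 0.2588) = (0.0000 + -9.8524, 0.0000 + 2.6400) = (-9.8524, 2.6400)
link 1: phi[1] = 165 + 10 = 175 deg
  cos(175 deg) = -0.9962, sin(175 deg) = 0.0872
  joint[2] = (-9.8524, 2.6400) + 2.2 * (-0.9962, 0.0872) = (-9.8524 + -2.1916, 2.6400 + 0.1917) = (-12.0441, 2.8317)
link 2: phi[2] = 165 + 10 + 175 = 350 deg
  cos(350 deg) = 0.9848, sin(350 deg) = -0.1736
  joint[3] = (-12.0441, 2.8317) + 11.6 * (0.9848, -0.1736) = (-12.0441 + 11.4238, 2.8317 + -2.0143) = (-0.6203, 0.8174)
link 3: phi[3] = 165 + 10 + 175 + 0 = 350 deg
  cos(350 deg) = 0.9848, sin(350 deg) = -0.1736
  joint[4] = (-0.6203, 0.8174) + 5.3 * (0.9848, -0.1736) = (-0.6203 + 5.2195, 0.8174 + -0.9203) = (4.5992, -0.1030)
End effector: (4.5992, -0.1030)

Answer: 4.5992 -0.1030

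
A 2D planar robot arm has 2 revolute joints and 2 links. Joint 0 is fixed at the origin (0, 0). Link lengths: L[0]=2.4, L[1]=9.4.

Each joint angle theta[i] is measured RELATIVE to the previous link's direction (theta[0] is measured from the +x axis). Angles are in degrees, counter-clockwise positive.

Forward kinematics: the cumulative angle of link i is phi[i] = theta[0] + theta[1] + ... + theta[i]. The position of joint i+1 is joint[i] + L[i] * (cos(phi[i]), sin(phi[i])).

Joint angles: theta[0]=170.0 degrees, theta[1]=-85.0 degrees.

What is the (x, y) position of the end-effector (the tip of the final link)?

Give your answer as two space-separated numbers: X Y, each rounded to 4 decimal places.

Answer: -1.5443 9.7810

Derivation:
joint[0] = (0.0000, 0.0000)  (base)
link 0: phi[0] = 170 = 170 deg
  cos(170 deg) = -0.9848, sin(170 deg) = 0.1736
  joint[1] = (0.0000, 0.0000) + 2.4 * (-0.9848, 0.1736) = (0.0000 + -2.3635, 0.0000 + 0.4168) = (-2.3635, 0.4168)
link 1: phi[1] = 170 + -85 = 85 deg
  cos(85 deg) = 0.0872, sin(85 deg) = 0.9962
  joint[2] = (-2.3635, 0.4168) + 9.4 * (0.0872, 0.9962) = (-2.3635 + 0.8193, 0.4168 + 9.3642) = (-1.5443, 9.7810)
End effector: (-1.5443, 9.7810)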